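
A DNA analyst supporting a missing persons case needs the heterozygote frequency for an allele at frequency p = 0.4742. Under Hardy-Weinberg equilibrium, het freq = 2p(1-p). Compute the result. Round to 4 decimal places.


Hardy-Weinberg heterozygote frequency:
q = 1 - p = 1 - 0.4742 = 0.5258
2pq = 2 * 0.4742 * 0.5258 = 0.4987

0.4987


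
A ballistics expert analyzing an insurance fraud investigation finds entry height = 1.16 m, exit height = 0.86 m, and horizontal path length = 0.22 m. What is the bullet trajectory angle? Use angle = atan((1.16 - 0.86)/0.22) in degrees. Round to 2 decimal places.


Bullet trajectory angle:
Height difference = 1.16 - 0.86 = 0.3 m
angle = atan(0.3 / 0.22)
angle = atan(1.363636)
angle = 53.75 degrees

53.75


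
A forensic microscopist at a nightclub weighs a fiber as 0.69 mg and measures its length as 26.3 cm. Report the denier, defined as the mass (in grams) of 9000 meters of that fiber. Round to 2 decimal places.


Denier calculation:
Mass in grams = 0.69 mg / 1000 = 0.00069 g
Length in meters = 26.3 cm / 100 = 0.263 m
Linear density = mass / length = 0.00069 / 0.263 = 0.00262357 g/m
Denier = (g/m) * 9000 = 0.00262357 * 9000 = 23.61

23.61


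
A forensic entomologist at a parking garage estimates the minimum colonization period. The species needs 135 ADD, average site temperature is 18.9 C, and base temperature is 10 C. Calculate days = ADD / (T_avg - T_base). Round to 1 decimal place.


Insect development time:
Effective temperature = avg_temp - T_base = 18.9 - 10 = 8.9 C
Days = ADD / effective_temp = 135 / 8.9 = 15.2 days

15.2


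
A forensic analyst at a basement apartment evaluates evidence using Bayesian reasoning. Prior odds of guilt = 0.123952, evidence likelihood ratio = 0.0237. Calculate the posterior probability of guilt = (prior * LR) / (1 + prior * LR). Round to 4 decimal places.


Bayesian evidence evaluation:
Posterior odds = prior_odds * LR = 0.123952 * 0.0237 = 0.002937662
Posterior probability = posterior_odds / (1 + posterior_odds)
= 0.002937662 / (1 + 0.002937662)
= 0.002937662 / 1.002937662
= 0.0029

0.0029


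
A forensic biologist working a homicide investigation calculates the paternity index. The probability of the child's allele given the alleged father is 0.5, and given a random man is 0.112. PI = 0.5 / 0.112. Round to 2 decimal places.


Paternity Index calculation:
PI = P(allele|father) / P(allele|random)
PI = 0.5 / 0.112
PI = 4.46

4.46


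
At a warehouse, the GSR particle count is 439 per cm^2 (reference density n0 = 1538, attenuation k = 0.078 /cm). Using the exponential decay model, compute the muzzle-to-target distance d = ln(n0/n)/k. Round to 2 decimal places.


GSR distance calculation:
n0/n = 1538 / 439 = 3.503417
ln(n0/n) = 1.253739
d = 1.253739 / 0.078 = 16.07 cm

16.07


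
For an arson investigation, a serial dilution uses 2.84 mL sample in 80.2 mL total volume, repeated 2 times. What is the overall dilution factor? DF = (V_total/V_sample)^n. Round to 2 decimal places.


Dilution factor calculation:
Single dilution = V_total / V_sample = 80.2 / 2.84 ≈ 28.239437
Number of dilutions = 2
Total DF = (80.2 / 2.84)^2 (full precision, rounded at the end) = 797.47

797.47


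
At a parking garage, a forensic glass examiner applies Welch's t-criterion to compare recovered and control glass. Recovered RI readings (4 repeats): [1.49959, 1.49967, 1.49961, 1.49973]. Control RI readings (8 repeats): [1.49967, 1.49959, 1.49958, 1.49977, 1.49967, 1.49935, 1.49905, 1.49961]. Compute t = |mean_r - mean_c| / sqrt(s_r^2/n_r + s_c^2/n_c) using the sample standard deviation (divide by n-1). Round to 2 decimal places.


Welch's t-criterion for glass RI comparison:
Recovered mean = sum / n_r = 5.9986 / 4 = 1.49965
Control mean = sum / n_c = 11.99629 / 8 = 1.4995363
Recovered sample variance s_r^2 = 4e-09
Control sample variance s_c^2 = 5.31125e-08
Welch SE (unpooled) = sqrt(s_r^2/n_r + s_c^2/n_c) = sqrt(1e-09 + 6.63906e-09) = sqrt(7.63906e-09) = 8.74017e-05
|mean_r - mean_c| = 0.00011375
t = 0.00011375 / 8.74017e-05 = 1.30

1.30


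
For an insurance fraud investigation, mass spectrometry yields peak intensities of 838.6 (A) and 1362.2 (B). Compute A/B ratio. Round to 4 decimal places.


Spectral peak ratio:
Peak A = 838.6 counts
Peak B = 1362.2 counts
Ratio = 838.6 / 1362.2 = 0.6156

0.6156


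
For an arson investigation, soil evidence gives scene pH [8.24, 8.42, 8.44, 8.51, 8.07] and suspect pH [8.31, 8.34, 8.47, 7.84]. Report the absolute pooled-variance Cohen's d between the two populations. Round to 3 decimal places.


Pooled-variance Cohen's d for soil pH comparison:
Scene mean = 41.68 / 5 = 8.336
Suspect mean = 32.96 / 4 = 8.24
Scene sample variance s_s^2 = 0.03203
Suspect sample variance s_c^2 = 0.075933
Pooled variance = ((n_s-1)*s_s^2 + (n_c-1)*s_c^2) / (n_s + n_c - 2) = 0.050846
Pooled SD = sqrt(0.050846) = 0.225491
Mean difference = 0.096
|d| = |0.096| / 0.225491 = 0.426

0.426


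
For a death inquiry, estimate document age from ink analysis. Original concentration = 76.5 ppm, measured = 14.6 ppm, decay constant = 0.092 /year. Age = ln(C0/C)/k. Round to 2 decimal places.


Document age estimation:
C0/C = 76.5 / 14.6 = 5.239726
ln(C0/C) = 1.656269
t = 1.656269 / 0.092 = 18.00 years

18.00


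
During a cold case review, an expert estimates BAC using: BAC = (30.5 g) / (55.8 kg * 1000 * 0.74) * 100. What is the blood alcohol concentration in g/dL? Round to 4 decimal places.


Applying the Widmark formula:
BAC = (dose_g / (body_wt * 1000 * r)) * 100
Denominator = 55.8 * 1000 * 0.74 = 41292
BAC = (30.5 / 41292) * 100
BAC = 0.0739 g/dL

0.0739


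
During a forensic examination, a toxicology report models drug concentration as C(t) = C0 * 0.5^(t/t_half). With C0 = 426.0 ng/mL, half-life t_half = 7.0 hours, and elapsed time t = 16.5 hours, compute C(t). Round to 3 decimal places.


Drug concentration decay:
Number of half-lives = t / t_half = 16.5 / 7.0 = 2.357143
Decay factor = 0.5^2.357143 = 0.19517728
C(t) = 426.0 * 0.19517728 = 83.146 ng/mL

83.146


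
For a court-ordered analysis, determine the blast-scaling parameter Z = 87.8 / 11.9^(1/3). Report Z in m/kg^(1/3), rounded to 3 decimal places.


Scaled distance calculation:
W^(1/3) = 11.9^(1/3) = 2.283051
Z = R / W^(1/3) = 87.8 / 2.283051
Z = 38.457 m/kg^(1/3)

38.457


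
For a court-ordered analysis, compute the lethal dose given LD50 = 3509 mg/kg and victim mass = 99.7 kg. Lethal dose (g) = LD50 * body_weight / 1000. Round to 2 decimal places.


Lethal dose calculation:
Lethal dose = LD50 * body_weight / 1000
= 3509 * 99.7 / 1000
= 349847.3 / 1000
= 349.85 g

349.85


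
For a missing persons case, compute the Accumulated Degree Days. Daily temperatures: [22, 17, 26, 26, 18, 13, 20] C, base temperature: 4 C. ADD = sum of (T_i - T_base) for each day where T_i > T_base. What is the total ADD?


Computing ADD day by day:
Day 1: max(0, 22 - 4) = 18
Day 2: max(0, 17 - 4) = 13
Day 3: max(0, 26 - 4) = 22
Day 4: max(0, 26 - 4) = 22
Day 5: max(0, 18 - 4) = 14
Day 6: max(0, 13 - 4) = 9
Day 7: max(0, 20 - 4) = 16
Total ADD = 114

114


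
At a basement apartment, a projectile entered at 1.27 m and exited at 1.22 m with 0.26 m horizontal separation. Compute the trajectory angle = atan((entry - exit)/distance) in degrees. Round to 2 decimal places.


Bullet trajectory angle:
Height difference = 1.27 - 1.22 = 0.05 m
angle = atan(0.05 / 0.26)
angle = atan(0.192308)
angle = 10.89 degrees

10.89


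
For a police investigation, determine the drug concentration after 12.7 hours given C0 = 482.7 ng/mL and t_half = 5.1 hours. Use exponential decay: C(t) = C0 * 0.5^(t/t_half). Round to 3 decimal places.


Drug concentration decay:
Number of half-lives = t / t_half = 12.7 / 5.1 = 2.490196
Decay factor = 0.5^2.490196 = 0.17798209
C(t) = 482.7 * 0.17798209 = 85.912 ng/mL

85.912


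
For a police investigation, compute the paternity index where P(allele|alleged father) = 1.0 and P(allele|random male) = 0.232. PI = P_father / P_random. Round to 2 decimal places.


Paternity Index calculation:
PI = P(allele|father) / P(allele|random)
PI = 1.0 / 0.232
PI = 4.31

4.31


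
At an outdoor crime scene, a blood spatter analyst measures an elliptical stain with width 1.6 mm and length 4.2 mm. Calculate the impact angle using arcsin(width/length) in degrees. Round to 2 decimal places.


Blood spatter impact angle calculation:
width / length = 1.6 / 4.2 = 0.380952
angle = arcsin(0.380952)
angle = 22.39 degrees

22.39


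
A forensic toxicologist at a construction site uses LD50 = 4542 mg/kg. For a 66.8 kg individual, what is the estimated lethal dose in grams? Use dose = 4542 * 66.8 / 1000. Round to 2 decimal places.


Lethal dose calculation:
Lethal dose = LD50 * body_weight / 1000
= 4542 * 66.8 / 1000
= 303405.6 / 1000
= 303.41 g

303.41


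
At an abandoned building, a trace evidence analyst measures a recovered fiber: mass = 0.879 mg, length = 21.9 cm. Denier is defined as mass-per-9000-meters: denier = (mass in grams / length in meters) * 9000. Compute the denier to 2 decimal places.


Denier calculation:
Mass in grams = 0.879 mg / 1000 = 0.000879 g
Length in meters = 21.9 cm / 100 = 0.219 m
Linear density = mass / length = 0.000879 / 0.219 = 0.0040137 g/m
Denier = (g/m) * 9000 = 0.0040137 * 9000 = 36.12

36.12


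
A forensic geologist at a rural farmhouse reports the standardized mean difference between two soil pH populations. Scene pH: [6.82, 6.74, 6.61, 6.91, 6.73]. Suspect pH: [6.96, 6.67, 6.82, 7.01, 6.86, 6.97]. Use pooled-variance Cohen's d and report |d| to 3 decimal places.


Pooled-variance Cohen's d for soil pH comparison:
Scene mean = 33.81 / 5 = 6.762
Suspect mean = 41.29 / 6 = 6.881667
Scene sample variance s_s^2 = 0.01247
Suspect sample variance s_c^2 = 0.015897
Pooled variance = ((n_s-1)*s_s^2 + (n_c-1)*s_c^2) / (n_s + n_c - 2) = 0.014374
Pooled SD = sqrt(0.014374) = 0.119892
Mean difference = -0.119667
|d| = |-0.119667| / 0.119892 = 0.998

0.998


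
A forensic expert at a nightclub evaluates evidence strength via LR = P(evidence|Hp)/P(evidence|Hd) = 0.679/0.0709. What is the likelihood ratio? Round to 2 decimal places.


Likelihood ratio calculation:
LR = P(E|Hp) / P(E|Hd)
LR = 0.679 / 0.0709
LR = 9.58

9.58


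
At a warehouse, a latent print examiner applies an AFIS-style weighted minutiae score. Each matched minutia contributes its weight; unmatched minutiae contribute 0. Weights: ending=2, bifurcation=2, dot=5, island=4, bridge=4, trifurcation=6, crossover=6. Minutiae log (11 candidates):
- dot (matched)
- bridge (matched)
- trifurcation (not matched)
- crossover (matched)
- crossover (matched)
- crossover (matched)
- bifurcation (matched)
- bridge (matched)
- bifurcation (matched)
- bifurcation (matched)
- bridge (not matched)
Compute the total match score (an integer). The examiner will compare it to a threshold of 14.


Weighted minutiae match score:
  dot: matched, +5 (running total 5)
  bridge: matched, +4 (running total 9)
  trifurcation: not matched, +0
  crossover: matched, +6 (running total 15)
  crossover: matched, +6 (running total 21)
  crossover: matched, +6 (running total 27)
  bifurcation: matched, +2 (running total 29)
  bridge: matched, +4 (running total 33)
  bifurcation: matched, +2 (running total 35)
  bifurcation: matched, +2 (running total 37)
  bridge: not matched, +0
Total score = 37
Threshold = 14; verdict = identification

37


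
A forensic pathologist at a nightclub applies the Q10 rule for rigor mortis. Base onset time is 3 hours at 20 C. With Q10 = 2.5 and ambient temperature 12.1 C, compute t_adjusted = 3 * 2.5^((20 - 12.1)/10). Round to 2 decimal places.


Rigor mortis time adjustment:
Exponent = (T_ref - T_actual) / 10 = (20 - 12.1) / 10 = 0.79
Q10 factor = 2.5^0.79 = 2.0624
t_adjusted = 3 * 2.0624 = 6.19 hours

6.19


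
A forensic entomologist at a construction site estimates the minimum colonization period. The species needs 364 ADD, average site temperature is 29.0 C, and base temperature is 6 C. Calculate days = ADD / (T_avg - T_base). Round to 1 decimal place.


Insect development time:
Effective temperature = avg_temp - T_base = 29.0 - 6 = 23.0 C
Days = ADD / effective_temp = 364 / 23.0 = 15.8 days

15.8


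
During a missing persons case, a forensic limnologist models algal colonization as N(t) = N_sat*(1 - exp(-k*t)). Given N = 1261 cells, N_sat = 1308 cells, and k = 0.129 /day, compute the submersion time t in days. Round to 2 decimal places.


PMSI from diatom colonization curve:
N / N_sat = 1261 / 1308 = 0.964067
1 - N/N_sat = 0.035933
ln(1 - N/N_sat) = -3.326099
t = -ln(1 - N/N_sat) / k = -(-3.326099) / 0.129 = 25.78 days

25.78


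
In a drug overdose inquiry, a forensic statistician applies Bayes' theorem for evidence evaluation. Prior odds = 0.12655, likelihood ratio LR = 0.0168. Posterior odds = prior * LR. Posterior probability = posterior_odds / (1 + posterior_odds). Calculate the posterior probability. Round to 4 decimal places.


Bayesian evidence evaluation:
Posterior odds = prior_odds * LR = 0.12655 * 0.0168 = 0.00212604
Posterior probability = posterior_odds / (1 + posterior_odds)
= 0.00212604 / (1 + 0.00212604)
= 0.00212604 / 1.00212604
= 0.0021

0.0021


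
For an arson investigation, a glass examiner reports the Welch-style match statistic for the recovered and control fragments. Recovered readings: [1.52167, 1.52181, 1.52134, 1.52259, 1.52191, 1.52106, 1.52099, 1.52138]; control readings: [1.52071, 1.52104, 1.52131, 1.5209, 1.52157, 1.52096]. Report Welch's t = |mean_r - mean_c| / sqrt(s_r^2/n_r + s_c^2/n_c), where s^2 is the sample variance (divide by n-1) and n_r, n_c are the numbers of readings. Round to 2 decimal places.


Welch's t-criterion for glass RI comparison:
Recovered mean = sum / n_r = 12.17275 / 8 = 1.5215938
Control mean = sum / n_c = 9.12649 / 6 = 1.5210817
Recovered sample variance s_r^2 = 2.72084e-07
Control sample variance s_c^2 = 9.56567e-08
Welch SE (unpooled) = sqrt(s_r^2/n_r + s_c^2/n_c) = sqrt(3.40105e-08 + 1.59428e-08) = sqrt(4.99533e-08) = 0.000223502
|mean_r - mean_c| = 0.000512083
t = 0.000512083 / 0.000223502 = 2.29

2.29


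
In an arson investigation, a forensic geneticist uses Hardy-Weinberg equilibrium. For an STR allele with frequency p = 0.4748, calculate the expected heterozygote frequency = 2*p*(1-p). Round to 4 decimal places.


Hardy-Weinberg heterozygote frequency:
q = 1 - p = 1 - 0.4748 = 0.5252
2pq = 2 * 0.4748 * 0.5252 = 0.4987

0.4987


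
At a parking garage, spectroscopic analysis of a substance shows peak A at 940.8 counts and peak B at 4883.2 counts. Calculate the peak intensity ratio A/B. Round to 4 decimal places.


Spectral peak ratio:
Peak A = 940.8 counts
Peak B = 4883.2 counts
Ratio = 940.8 / 4883.2 = 0.1927

0.1927


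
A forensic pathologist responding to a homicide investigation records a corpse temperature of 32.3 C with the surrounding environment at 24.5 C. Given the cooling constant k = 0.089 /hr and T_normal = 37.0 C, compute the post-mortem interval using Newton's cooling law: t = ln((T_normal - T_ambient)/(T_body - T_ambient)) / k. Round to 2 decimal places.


Using Newton's law of cooling:
t = ln((T_normal - T_ambient) / (T_body - T_ambient)) / k
T_normal - T_ambient = 12.5
T_body - T_ambient = 7.8
Ratio = 1.602564
ln(ratio) = 0.471605
t = 0.471605 / 0.089 = 5.30 hours

5.30


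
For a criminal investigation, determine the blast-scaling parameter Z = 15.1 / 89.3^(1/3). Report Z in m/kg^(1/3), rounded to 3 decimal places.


Scaled distance calculation:
W^(1/3) = 89.3^(1/3) = 4.469756
Z = R / W^(1/3) = 15.1 / 4.469756
Z = 3.378 m/kg^(1/3)

3.378


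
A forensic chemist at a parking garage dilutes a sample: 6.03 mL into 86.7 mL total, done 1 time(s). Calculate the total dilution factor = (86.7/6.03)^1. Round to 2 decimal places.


Dilution factor calculation:
Single dilution = V_total / V_sample = 86.7 / 6.03 ≈ 14.378109
Number of dilutions = 1
Total DF = (86.7 / 6.03)^1 (full precision, rounded at the end) = 14.38

14.38


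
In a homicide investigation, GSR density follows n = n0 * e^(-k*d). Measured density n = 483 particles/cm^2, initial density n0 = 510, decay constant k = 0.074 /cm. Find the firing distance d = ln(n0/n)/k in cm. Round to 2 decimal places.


GSR distance calculation:
n0/n = 510 / 483 = 1.055901
ln(n0/n) = 0.054394
d = 0.054394 / 0.074 = 0.74 cm

0.74


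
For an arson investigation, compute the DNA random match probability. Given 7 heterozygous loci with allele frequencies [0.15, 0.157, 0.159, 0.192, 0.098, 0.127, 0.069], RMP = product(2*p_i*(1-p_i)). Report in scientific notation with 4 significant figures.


Computing RMP for 7 loci:
Locus 1: 2 * 0.15 * 0.85 = 0.255
Locus 2: 2 * 0.157 * 0.843 = 0.264702
Locus 3: 2 * 0.159 * 0.841 = 0.267438
Locus 4: 2 * 0.192 * 0.808 = 0.310272
Locus 5: 2 * 0.098 * 0.902 = 0.176792
Locus 6: 2 * 0.127 * 0.873 = 0.221742
Locus 7: 2 * 0.069 * 0.931 = 0.128478
RMP = 2.821e-05

2.821e-05


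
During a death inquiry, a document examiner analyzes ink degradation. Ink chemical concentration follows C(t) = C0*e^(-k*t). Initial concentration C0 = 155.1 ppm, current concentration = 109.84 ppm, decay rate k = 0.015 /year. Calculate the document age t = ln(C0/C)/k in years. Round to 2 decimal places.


Document age estimation:
C0/C = 155.1 / 109.84 = 1.412054
ln(C0/C) = 0.345045
t = 0.345045 / 0.015 = 23.00 years

23.00


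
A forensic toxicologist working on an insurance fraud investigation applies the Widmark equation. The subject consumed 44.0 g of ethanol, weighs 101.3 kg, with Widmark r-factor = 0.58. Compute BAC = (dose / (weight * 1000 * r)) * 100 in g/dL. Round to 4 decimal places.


Applying the Widmark formula:
BAC = (dose_g / (body_wt * 1000 * r)) * 100
Denominator = 101.3 * 1000 * 0.58 = 58754
BAC = (44.0 / 58754) * 100
BAC = 0.0749 g/dL

0.0749


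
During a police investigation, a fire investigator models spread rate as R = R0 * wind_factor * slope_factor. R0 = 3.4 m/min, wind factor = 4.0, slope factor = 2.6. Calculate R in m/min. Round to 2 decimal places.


Fire spread rate calculation:
R = R0 * wind_factor * slope_factor
= 3.4 * 4.0 * 2.6
= 13.6 * 2.6
= 35.36 m/min

35.36


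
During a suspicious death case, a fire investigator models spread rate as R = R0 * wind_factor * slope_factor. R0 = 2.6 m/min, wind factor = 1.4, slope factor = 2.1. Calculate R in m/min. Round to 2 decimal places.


Fire spread rate calculation:
R = R0 * wind_factor * slope_factor
= 2.6 * 1.4 * 2.1
= 3.64 * 2.1
= 7.64 m/min

7.64


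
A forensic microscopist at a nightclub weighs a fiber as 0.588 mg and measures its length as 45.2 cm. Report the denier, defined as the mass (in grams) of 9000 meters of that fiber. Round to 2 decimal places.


Denier calculation:
Mass in grams = 0.588 mg / 1000 = 0.000588 g
Length in meters = 45.2 cm / 100 = 0.452 m
Linear density = mass / length = 0.000588 / 0.452 = 0.00130088 g/m
Denier = (g/m) * 9000 = 0.00130088 * 9000 = 11.71

11.71


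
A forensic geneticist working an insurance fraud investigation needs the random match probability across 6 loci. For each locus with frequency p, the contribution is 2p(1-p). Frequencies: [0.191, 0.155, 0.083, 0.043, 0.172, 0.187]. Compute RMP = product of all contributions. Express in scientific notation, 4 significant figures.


Computing RMP for 6 loci:
Locus 1: 2 * 0.191 * 0.809 = 0.309038
Locus 2: 2 * 0.155 * 0.845 = 0.26195
Locus 3: 2 * 0.083 * 0.917 = 0.152222
Locus 4: 2 * 0.043 * 0.957 = 0.082302
Locus 5: 2 * 0.172 * 0.828 = 0.284832
Locus 6: 2 * 0.187 * 0.813 = 0.304062
RMP = 8.784e-05

8.784e-05


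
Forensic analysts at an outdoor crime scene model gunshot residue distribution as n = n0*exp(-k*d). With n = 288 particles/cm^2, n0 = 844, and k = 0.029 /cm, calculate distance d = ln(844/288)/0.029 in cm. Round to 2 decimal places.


GSR distance calculation:
n0/n = 844 / 288 = 2.930556
ln(n0/n) = 1.075192
d = 1.075192 / 0.029 = 37.08 cm

37.08


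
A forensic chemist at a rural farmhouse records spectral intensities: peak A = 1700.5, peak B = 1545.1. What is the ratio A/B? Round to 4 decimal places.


Spectral peak ratio:
Peak A = 1700.5 counts
Peak B = 1545.1 counts
Ratio = 1700.5 / 1545.1 = 1.1006

1.1006


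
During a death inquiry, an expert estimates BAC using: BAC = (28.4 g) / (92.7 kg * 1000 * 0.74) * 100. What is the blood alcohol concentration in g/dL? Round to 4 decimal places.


Applying the Widmark formula:
BAC = (dose_g / (body_wt * 1000 * r)) * 100
Denominator = 92.7 * 1000 * 0.74 = 68598
BAC = (28.4 / 68598) * 100
BAC = 0.0414 g/dL

0.0414


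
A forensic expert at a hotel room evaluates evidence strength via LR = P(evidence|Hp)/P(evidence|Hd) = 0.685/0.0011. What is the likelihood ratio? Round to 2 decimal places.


Likelihood ratio calculation:
LR = P(E|Hp) / P(E|Hd)
LR = 0.685 / 0.0011
LR = 622.73

622.73


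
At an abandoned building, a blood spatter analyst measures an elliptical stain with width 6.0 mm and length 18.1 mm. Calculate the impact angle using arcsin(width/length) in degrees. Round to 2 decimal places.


Blood spatter impact angle calculation:
width / length = 6.0 / 18.1 = 0.331492
angle = arcsin(0.331492)
angle = 19.36 degrees

19.36


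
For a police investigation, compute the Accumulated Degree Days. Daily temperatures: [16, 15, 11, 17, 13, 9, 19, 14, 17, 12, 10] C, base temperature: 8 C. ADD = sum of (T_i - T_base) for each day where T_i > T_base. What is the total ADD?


Computing ADD day by day:
Day 1: max(0, 16 - 8) = 8
Day 2: max(0, 15 - 8) = 7
Day 3: max(0, 11 - 8) = 3
Day 4: max(0, 17 - 8) = 9
Day 5: max(0, 13 - 8) = 5
Day 6: max(0, 9 - 8) = 1
Day 7: max(0, 19 - 8) = 11
Day 8: max(0, 14 - 8) = 6
Day 9: max(0, 17 - 8) = 9
Day 10: max(0, 12 - 8) = 4
Day 11: max(0, 10 - 8) = 2
Total ADD = 65

65


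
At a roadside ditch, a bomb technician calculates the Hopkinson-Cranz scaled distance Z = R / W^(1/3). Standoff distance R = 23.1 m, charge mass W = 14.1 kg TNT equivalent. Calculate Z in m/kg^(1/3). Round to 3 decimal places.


Scaled distance calculation:
W^(1/3) = 14.1^(1/3) = 2.415867
Z = R / W^(1/3) = 23.1 / 2.415867
Z = 9.562 m/kg^(1/3)

9.562


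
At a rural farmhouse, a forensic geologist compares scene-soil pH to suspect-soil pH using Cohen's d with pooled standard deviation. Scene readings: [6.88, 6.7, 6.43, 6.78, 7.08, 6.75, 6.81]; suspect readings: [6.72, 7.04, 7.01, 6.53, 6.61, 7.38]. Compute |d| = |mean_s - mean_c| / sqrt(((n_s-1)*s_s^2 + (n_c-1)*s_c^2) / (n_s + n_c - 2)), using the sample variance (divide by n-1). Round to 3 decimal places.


Pooled-variance Cohen's d for soil pH comparison:
Scene mean = 47.43 / 7 = 6.775714
Suspect mean = 41.29 / 6 = 6.881667
Scene sample variance s_s^2 = 0.038429
Suspect sample variance s_c^2 = 0.102697
Pooled variance = ((n_s-1)*s_s^2 + (n_c-1)*s_c^2) / (n_s + n_c - 2) = 0.067641
Pooled SD = sqrt(0.067641) = 0.260079
Mean difference = -0.105952
|d| = |-0.105952| / 0.260079 = 0.407

0.407


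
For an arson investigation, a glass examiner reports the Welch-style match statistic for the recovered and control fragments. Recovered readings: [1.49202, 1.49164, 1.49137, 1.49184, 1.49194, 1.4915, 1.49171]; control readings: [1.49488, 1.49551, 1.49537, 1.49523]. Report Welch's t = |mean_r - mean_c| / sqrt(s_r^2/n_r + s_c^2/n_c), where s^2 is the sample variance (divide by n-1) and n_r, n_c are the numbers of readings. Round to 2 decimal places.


Welch's t-criterion for glass RI comparison:
Recovered mean = sum / n_r = 10.44202 / 7 = 1.4917171
Control mean = sum / n_c = 5.98099 / 4 = 1.4952475
Recovered sample variance s_r^2 = 5.50238e-08
Control sample variance s_c^2 = 7.30917e-08
Welch SE (unpooled) = sqrt(s_r^2/n_r + s_c^2/n_c) = sqrt(7.86054e-09 + 1.82729e-08) = sqrt(2.61334e-08) = 0.000161658
|mean_r - mean_c| = 0.00353036
t = 0.00353036 / 0.000161658 = 21.84

21.84


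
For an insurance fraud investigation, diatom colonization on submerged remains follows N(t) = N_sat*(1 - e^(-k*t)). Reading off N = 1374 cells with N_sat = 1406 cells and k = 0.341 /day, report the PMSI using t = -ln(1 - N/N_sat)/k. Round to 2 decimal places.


PMSI from diatom colonization curve:
N / N_sat = 1374 / 1406 = 0.97724
1 - N/N_sat = 0.02276
ln(1 - N/N_sat) = -3.782751
t = -ln(1 - N/N_sat) / k = -(-3.782751) / 0.341 = 11.09 days

11.09


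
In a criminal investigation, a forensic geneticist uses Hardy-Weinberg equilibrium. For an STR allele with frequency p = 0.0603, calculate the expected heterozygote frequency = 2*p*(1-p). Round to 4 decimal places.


Hardy-Weinberg heterozygote frequency:
q = 1 - p = 1 - 0.0603 = 0.9397
2pq = 2 * 0.0603 * 0.9397 = 0.1133

0.1133


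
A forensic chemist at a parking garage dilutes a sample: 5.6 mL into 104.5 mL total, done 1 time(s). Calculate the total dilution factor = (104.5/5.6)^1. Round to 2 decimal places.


Dilution factor calculation:
Single dilution = V_total / V_sample = 104.5 / 5.6 ≈ 18.660714
Number of dilutions = 1
Total DF = (104.5 / 5.6)^1 (full precision, rounded at the end) = 18.66

18.66


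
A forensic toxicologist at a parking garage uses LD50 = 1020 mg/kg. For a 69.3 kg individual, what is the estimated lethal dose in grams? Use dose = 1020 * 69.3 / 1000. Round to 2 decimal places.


Lethal dose calculation:
Lethal dose = LD50 * body_weight / 1000
= 1020 * 69.3 / 1000
= 70686 / 1000
= 70.69 g

70.69


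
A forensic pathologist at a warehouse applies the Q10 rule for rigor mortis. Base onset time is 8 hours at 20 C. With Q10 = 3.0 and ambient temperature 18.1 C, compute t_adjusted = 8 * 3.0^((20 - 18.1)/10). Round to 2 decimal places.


Rigor mortis time adjustment:
Exponent = (T_ref - T_actual) / 10 = (20 - 18.1) / 10 = 0.19
Q10 factor = 3.0^0.19 = 1.23212
t_adjusted = 8 * 1.23212 = 9.86 hours

9.86


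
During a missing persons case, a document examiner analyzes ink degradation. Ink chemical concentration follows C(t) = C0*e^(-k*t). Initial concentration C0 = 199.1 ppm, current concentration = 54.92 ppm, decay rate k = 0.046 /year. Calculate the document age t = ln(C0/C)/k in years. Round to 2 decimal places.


Document age estimation:
C0/C = 199.1 / 54.92 = 3.625273
ln(C0/C) = 1.28793
t = 1.28793 / 0.046 = 28.00 years

28.00


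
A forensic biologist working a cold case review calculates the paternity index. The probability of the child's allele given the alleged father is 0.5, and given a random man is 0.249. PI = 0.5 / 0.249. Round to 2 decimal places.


Paternity Index calculation:
PI = P(allele|father) / P(allele|random)
PI = 0.5 / 0.249
PI = 2.01

2.01


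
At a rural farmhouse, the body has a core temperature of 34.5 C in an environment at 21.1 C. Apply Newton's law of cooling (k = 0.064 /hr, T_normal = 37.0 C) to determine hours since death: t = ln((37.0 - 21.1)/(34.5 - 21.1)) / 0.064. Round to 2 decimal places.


Using Newton's law of cooling:
t = ln((T_normal - T_ambient) / (T_body - T_ambient)) / k
T_normal - T_ambient = 15.9
T_body - T_ambient = 13.4
Ratio = 1.186567
ln(ratio) = 0.171064
t = 0.171064 / 0.064 = 2.67 hours

2.67


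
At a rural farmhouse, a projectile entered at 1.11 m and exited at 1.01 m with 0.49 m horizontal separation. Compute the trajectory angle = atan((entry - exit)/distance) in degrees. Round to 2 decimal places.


Bullet trajectory angle:
Height difference = 1.11 - 1.01 = 0.1 m
angle = atan(0.1 / 0.49)
angle = atan(0.204082)
angle = 11.53 degrees

11.53


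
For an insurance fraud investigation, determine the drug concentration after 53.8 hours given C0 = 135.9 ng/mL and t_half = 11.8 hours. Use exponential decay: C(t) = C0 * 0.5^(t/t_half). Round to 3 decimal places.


Drug concentration decay:
Number of half-lives = t / t_half = 53.8 / 11.8 = 4.559322
Decay factor = 0.5^4.559322 = 0.04241381
C(t) = 135.9 * 0.04241381 = 5.764 ng/mL

5.764


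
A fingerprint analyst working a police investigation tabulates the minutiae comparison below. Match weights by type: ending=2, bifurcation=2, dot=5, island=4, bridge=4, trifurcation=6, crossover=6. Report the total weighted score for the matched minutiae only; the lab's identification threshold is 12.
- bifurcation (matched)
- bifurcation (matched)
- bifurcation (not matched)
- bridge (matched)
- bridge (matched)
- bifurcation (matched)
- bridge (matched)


Weighted minutiae match score:
  bifurcation: matched, +2 (running total 2)
  bifurcation: matched, +2 (running total 4)
  bifurcation: not matched, +0
  bridge: matched, +4 (running total 8)
  bridge: matched, +4 (running total 12)
  bifurcation: matched, +2 (running total 14)
  bridge: matched, +4 (running total 18)
Total score = 18
Threshold = 12; verdict = identification

18


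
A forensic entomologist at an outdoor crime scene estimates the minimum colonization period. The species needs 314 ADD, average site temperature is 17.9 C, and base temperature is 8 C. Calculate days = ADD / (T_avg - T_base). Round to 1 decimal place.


Insect development time:
Effective temperature = avg_temp - T_base = 17.9 - 8 = 9.9 C
Days = ADD / effective_temp = 314 / 9.9 = 31.7 days

31.7


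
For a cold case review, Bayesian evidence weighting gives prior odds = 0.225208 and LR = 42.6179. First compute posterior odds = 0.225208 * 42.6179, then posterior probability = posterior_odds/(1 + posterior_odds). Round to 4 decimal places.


Bayesian evidence evaluation:
Posterior odds = prior_odds * LR = 0.225208 * 42.6179 = 9.597892
Posterior probability = posterior_odds / (1 + posterior_odds)
= 9.597892 / (1 + 9.597892)
= 9.597892 / 10.597892
= 0.9056

0.9056


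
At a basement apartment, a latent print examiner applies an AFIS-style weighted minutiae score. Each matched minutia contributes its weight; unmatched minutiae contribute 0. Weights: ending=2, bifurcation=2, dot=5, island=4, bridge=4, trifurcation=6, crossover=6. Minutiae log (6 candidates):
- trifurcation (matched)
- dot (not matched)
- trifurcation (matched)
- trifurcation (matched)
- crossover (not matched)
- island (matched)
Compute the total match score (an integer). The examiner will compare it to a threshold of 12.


Weighted minutiae match score:
  trifurcation: matched, +6 (running total 6)
  dot: not matched, +0
  trifurcation: matched, +6 (running total 12)
  trifurcation: matched, +6 (running total 18)
  crossover: not matched, +0
  island: matched, +4 (running total 22)
Total score = 22
Threshold = 12; verdict = identification

22


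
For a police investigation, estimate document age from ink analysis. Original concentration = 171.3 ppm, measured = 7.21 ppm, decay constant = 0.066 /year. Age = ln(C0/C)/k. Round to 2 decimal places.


Document age estimation:
C0/C = 171.3 / 7.21 = 23.758669
ln(C0/C) = 3.167947
t = 3.167947 / 0.066 = 48.00 years

48.00


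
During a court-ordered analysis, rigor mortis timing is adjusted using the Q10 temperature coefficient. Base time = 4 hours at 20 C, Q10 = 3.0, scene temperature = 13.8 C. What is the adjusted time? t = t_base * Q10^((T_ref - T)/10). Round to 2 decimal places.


Rigor mortis time adjustment:
Exponent = (T_ref - T_actual) / 10 = (20 - 13.8) / 10 = 0.62
Q10 factor = 3.0^0.62 = 1.97613
t_adjusted = 4 * 1.97613 = 7.90 hours

7.90


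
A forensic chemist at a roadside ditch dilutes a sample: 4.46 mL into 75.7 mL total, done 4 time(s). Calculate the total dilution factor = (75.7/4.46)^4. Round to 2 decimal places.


Dilution factor calculation:
Single dilution = V_total / V_sample = 75.7 / 4.46 ≈ 16.973094
Number of dilutions = 4
Total DF = (75.7 / 4.46)^4 (full precision, rounded at the end) = 82993.50

82993.50


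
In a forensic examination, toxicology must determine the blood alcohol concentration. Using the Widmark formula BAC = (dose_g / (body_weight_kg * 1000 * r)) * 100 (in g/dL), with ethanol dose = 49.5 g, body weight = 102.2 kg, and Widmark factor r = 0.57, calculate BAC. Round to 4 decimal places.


Applying the Widmark formula:
BAC = (dose_g / (body_wt * 1000 * r)) * 100
Denominator = 102.2 * 1000 * 0.57 = 58254
BAC = (49.5 / 58254) * 100
BAC = 0.0850 g/dL

0.0850


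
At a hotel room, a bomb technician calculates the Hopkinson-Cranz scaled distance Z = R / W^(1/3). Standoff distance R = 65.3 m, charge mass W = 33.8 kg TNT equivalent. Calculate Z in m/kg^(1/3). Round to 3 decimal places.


Scaled distance calculation:
W^(1/3) = 33.8^(1/3) = 3.233247
Z = R / W^(1/3) = 65.3 / 3.233247
Z = 20.196 m/kg^(1/3)

20.196


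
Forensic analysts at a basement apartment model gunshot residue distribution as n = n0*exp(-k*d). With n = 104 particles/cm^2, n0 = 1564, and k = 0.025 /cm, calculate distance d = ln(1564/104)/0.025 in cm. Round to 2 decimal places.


GSR distance calculation:
n0/n = 1564 / 104 = 15.038462
ln(n0/n) = 2.710611
d = 2.710611 / 0.025 = 108.42 cm

108.42


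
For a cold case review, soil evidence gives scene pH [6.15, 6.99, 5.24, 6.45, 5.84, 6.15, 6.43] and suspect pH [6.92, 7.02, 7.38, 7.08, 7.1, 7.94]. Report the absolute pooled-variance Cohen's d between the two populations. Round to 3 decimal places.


Pooled-variance Cohen's d for soil pH comparison:
Scene mean = 43.25 / 7 = 6.178571
Suspect mean = 43.44 / 6 = 7.24
Scene sample variance s_s^2 = 0.298748
Suspect sample variance s_c^2 = 0.14112
Pooled variance = ((n_s-1)*s_s^2 + (n_c-1)*s_c^2) / (n_s + n_c - 2) = 0.227099
Pooled SD = sqrt(0.227099) = 0.476549
Mean difference = -1.061429
|d| = |-1.061429| / 0.476549 = 2.227

2.227


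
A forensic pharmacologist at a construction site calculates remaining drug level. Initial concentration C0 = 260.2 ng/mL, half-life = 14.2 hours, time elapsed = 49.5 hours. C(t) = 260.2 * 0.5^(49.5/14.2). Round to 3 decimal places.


Drug concentration decay:
Number of half-lives = t / t_half = 49.5 / 14.2 = 3.485915
Decay factor = 0.5^3.485915 = 0.08925551
C(t) = 260.2 * 0.08925551 = 23.224 ng/mL

23.224


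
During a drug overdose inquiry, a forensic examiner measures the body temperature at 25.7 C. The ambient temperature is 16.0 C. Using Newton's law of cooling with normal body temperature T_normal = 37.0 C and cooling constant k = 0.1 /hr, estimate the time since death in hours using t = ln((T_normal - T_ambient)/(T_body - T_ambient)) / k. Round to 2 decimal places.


Using Newton's law of cooling:
t = ln((T_normal - T_ambient) / (T_body - T_ambient)) / k
T_normal - T_ambient = 21.0
T_body - T_ambient = 9.7
Ratio = 2.164948
ln(ratio) = 0.772396
t = 0.772396 / 0.1 = 7.72 hours

7.72


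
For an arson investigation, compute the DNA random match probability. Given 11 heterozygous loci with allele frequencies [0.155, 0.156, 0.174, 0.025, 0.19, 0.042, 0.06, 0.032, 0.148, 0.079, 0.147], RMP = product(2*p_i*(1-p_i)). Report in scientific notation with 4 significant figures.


Computing RMP for 11 loci:
Locus 1: 2 * 0.155 * 0.845 = 0.26195
Locus 2: 2 * 0.156 * 0.844 = 0.263328
Locus 3: 2 * 0.174 * 0.826 = 0.287448
Locus 4: 2 * 0.025 * 0.975 = 0.04875
Locus 5: 2 * 0.19 * 0.81 = 0.3078
Locus 6: 2 * 0.042 * 0.958 = 0.080472
Locus 7: 2 * 0.06 * 0.94 = 0.1128
Locus 8: 2 * 0.032 * 0.968 = 0.061952
Locus 9: 2 * 0.148 * 0.852 = 0.252192
Locus 10: 2 * 0.079 * 0.921 = 0.145518
Locus 11: 2 * 0.147 * 0.853 = 0.250782
RMP = 1.540e-09

1.540e-09


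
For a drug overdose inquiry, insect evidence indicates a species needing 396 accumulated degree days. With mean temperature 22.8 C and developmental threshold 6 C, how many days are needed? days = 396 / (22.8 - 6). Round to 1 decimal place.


Insect development time:
Effective temperature = avg_temp - T_base = 22.8 - 6 = 16.8 C
Days = ADD / effective_temp = 396 / 16.8 = 23.6 days

23.6


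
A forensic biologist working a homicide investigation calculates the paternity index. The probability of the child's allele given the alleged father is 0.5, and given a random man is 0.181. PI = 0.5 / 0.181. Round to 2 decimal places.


Paternity Index calculation:
PI = P(allele|father) / P(allele|random)
PI = 0.5 / 0.181
PI = 2.76

2.76


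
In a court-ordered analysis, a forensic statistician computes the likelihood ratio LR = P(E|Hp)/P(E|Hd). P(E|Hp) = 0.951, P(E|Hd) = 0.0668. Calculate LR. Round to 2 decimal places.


Likelihood ratio calculation:
LR = P(E|Hp) / P(E|Hd)
LR = 0.951 / 0.0668
LR = 14.24

14.24


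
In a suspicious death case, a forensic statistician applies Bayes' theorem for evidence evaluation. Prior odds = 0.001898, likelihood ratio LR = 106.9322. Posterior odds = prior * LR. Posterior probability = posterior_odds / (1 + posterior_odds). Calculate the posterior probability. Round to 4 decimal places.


Bayesian evidence evaluation:
Posterior odds = prior_odds * LR = 0.001898 * 106.9322 = 0.2029573
Posterior probability = posterior_odds / (1 + posterior_odds)
= 0.2029573 / (1 + 0.2029573)
= 0.2029573 / 1.2029573
= 0.1687

0.1687


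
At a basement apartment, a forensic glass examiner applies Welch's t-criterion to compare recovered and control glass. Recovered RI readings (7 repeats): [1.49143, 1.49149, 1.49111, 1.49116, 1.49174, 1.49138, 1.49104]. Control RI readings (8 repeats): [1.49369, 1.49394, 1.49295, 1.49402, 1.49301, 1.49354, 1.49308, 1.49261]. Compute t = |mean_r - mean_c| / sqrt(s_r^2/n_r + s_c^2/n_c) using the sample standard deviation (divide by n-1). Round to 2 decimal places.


Welch's t-criterion for glass RI comparison:
Recovered mean = sum / n_r = 10.43935 / 7 = 1.4913357
Control mean = sum / n_c = 11.94684 / 8 = 1.493355
Recovered sample variance s_r^2 = 6.12286e-08
Control sample variance s_c^2 = 2.63514e-07
Welch SE (unpooled) = sqrt(s_r^2/n_r + s_c^2/n_c) = sqrt(8.74694e-09 + 3.29393e-08) = sqrt(4.16862e-08) = 0.000204172
|mean_r - mean_c| = 0.00201929
t = 0.00201929 / 0.000204172 = 9.89

9.89


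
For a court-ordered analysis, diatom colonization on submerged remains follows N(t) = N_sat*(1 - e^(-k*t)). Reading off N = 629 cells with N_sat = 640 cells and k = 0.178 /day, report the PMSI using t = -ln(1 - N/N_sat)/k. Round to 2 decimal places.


PMSI from diatom colonization curve:
N / N_sat = 629 / 640 = 0.982812
1 - N/N_sat = 0.017188
ln(1 - N/N_sat) = -4.063544
t = -ln(1 - N/N_sat) / k = -(-4.063544) / 0.178 = 22.83 days

22.83


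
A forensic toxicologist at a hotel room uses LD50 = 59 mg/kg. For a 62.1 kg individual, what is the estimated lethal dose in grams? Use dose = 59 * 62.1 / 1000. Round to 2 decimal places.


Lethal dose calculation:
Lethal dose = LD50 * body_weight / 1000
= 59 * 62.1 / 1000
= 3663.9 / 1000
= 3.66 g

3.66


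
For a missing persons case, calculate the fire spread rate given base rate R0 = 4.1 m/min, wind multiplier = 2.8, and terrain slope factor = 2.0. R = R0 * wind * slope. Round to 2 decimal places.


Fire spread rate calculation:
R = R0 * wind_factor * slope_factor
= 4.1 * 2.8 * 2.0
= 11.48 * 2.0
= 22.96 m/min

22.96


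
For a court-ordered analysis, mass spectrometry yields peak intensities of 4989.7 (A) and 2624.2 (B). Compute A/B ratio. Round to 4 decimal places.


Spectral peak ratio:
Peak A = 4989.7 counts
Peak B = 2624.2 counts
Ratio = 4989.7 / 2624.2 = 1.9014

1.9014


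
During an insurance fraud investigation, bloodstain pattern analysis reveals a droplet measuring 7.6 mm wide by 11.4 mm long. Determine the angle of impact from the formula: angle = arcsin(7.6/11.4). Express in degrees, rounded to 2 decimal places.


Blood spatter impact angle calculation:
width / length = 7.6 / 11.4 = 0.666667
angle = arcsin(0.666667)
angle = 41.81 degrees

41.81


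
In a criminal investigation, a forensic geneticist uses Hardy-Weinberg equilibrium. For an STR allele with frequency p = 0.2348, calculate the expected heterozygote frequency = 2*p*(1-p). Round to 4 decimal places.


Hardy-Weinberg heterozygote frequency:
q = 1 - p = 1 - 0.2348 = 0.7652
2pq = 2 * 0.2348 * 0.7652 = 0.3593

0.3593


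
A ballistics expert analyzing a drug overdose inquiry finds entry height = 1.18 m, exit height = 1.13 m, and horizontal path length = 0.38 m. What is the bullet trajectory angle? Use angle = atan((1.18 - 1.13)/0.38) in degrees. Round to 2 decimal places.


Bullet trajectory angle:
Height difference = 1.18 - 1.13 = 0.05 m
angle = atan(0.05 / 0.38)
angle = atan(0.131579)
angle = 7.50 degrees

7.50
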